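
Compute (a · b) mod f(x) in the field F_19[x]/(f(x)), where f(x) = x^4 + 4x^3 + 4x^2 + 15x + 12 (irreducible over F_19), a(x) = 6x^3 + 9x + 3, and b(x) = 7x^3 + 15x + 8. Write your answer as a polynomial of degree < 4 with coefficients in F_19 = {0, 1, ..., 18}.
a · b ≡ 10x^3 + 17x^2 + 11x + 6 (mod f(x))

Multiply in F_19[x]: a(x)·b(x) = (6x^3 + 9x + 3)·(7x^3 + 15x + 8) = 4x^6 + x^4 + 12x^3 + 2x^2 + 3x + 5. This has degree ≥ 4, so divide by f(x) over F_19: 4x^6 + x^4 + 12x^3 + 2x^2 + 3x + 5 = (4x^2 + 3x + 11)·(x^4 + 4x^3 + 4x^2 + 15x + 12) + (10x^3 + 17x^2 + 11x + 6). Hence a·b ≡ 10x^3 + 17x^2 + 11x + 6 (mod f). (F_19[x]/(f) is a field with 19^4 = 130321 elements since f is irreducible of degree 4.)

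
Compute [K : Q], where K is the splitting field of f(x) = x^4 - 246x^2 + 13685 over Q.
[K : Q] = 4

Solving the quadratic in x^2: x^2 = (246 ± √(246^2 - 4·13685))/2 = (246 ± √5776)/2 = (246 ± 76)/2, giving x^2 = 161 or x^2 = 85. So f(x) = (x^2 - 161)(x^2 - 85) and the roots of f are ±√161, ±√85. Hence the splitting field is K = Q(√161, √85). Since 161 and 85 are distinct squarefree integers > 1, their product 13685 is not a perfect square, so √85 ∉ Q(√161). By the tower law [K:Q] = [Q(√161,√85):Q(√161)] · [Q(√161):Q] = 2 · 2 = 4.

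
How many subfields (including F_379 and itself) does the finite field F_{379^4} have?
F_{379^4} has 3 subfields

The subfields of F_{p^n} are exactly the fields F_{p^d} for d | n (each is the fixed field of the unique index-d subgroup of Gal(F_{p^n}/F_p) ≅ Z/nZ). The divisors of n = 4 are {1, 2, 4}, giving 3 subfields: F_{379^1}, F_{379^2}, F_{379^4}.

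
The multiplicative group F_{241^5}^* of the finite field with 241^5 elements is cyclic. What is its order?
|F_{241^5}^*| = 812990017200

F_{241^5} has 241^5 = 812990017201 elements; its multiplicative group consists of all nonzero elements, so |F_{241^5}^*| = 812990017201 - 1 = 812990017200. (It is cyclic since any finite subgroup of the multiplicative group of a field is cyclic.)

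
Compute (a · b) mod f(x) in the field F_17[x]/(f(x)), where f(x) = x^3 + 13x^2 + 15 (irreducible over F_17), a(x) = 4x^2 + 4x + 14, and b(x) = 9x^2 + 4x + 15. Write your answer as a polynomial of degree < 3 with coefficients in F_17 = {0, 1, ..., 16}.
a · b ≡ x + 7 (mod f(x))

Multiply in F_17[x]: a(x)·b(x) = (4x^2 + 4x + 14)·(9x^2 + 4x + 15) = 2x^4 + x^3 + 15x^2 + 14x + 6. This has degree ≥ 3, so divide by f(x) over F_17: 2x^4 + x^3 + 15x^2 + 14x + 6 = (2x + 9)·(x^3 + 13x^2 + 15) + (x + 7). Hence a·b ≡ x + 7 (mod f). (F_17[x]/(f) is a field with 17^3 = 4913 elements since f is irreducible of degree 3.)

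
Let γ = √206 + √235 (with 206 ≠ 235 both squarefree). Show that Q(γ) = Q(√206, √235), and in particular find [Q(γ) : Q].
[Q(γ) : Q] = 4 (equivalently, Q(γ) = Q(√206, √235))

Obviously Q(γ) ⊆ Q(√206, √235), and [Q(√206, √235):Q] = 4 (since 206, 235 are distinct squarefree integers > 1 with 48410 not a perfect square). To show equality we compute the minimal polynomial of γ. From γ = √206 + √235: γ^2 = 206 + 2√(48410) + 235 = 441 + 2√(48410), so γ^2 - 441 = 2√(48410); squaring, (γ^2 - 441)^2 = 4·48410, i.e. γ^4 - 882γ^2 + 194481 - 193640 = 0, i.e. γ^4 - 882γ^2 + 841 = 0. So γ is a root of x^4 - 882x^2 + 841. This polynomial is irreducible over Q: it has no rational root (each ±√206 ± √235 is irrational), and any factorization into two quadratics over Q would force √(48410) ∈ Q (pairing opposite roots) or √206, √235 ∈ Q (other pairings), all impossible. Hence [Q(γ):Q] = 4 = [Q(√206, √235):Q], so Q(γ) = Q(√206, √235).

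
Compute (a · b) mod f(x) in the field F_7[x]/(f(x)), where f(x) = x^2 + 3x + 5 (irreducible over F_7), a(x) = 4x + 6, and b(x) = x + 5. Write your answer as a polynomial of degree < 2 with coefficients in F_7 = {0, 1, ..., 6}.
a · b ≡ 3 (mod f(x))

Multiply in F_7[x]: a(x)·b(x) = (4x + 6)·(x + 5) = 4x^2 + 5x + 2. This has degree ≥ 2, so divide by f(x) over F_7: 4x^2 + 5x + 2 = (4)·(x^2 + 3x + 5) + (3). Hence a·b ≡ 3 (mod f). (F_7[x]/(f) is a field with 7^2 = 49 elements since f is irreducible of degree 2.)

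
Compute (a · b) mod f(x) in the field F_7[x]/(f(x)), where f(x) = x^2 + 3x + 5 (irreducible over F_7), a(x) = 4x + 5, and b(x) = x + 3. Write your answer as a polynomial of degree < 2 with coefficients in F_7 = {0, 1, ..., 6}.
a · b ≡ 5x + 2 (mod f(x))

Multiply in F_7[x]: a(x)·b(x) = (4x + 5)·(x + 3) = 4x^2 + 3x + 1. This has degree ≥ 2, so divide by f(x) over F_7: 4x^2 + 3x + 1 = (4)·(x^2 + 3x + 5) + (5x + 2). Hence a·b ≡ 5x + 2 (mod f). (F_7[x]/(f) is a field with 7^2 = 49 elements since f is irreducible of degree 2.)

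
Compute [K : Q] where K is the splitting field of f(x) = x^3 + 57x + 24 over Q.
[K : Q] = 6

By the rational root test, any rational root of the monic integer polynomial f(x) = x^3 + 57x + 24 must be an integer dividing the constant term 24, i.e. one of ±{1, 2, 3, 4, 6, 8, 12, 24}. Evaluating: f(1) = 82, f(-1) = -34, f(2) = 146, f(-2) = -98, f(3) = 222, f(-3) = -174, f(4) = 316, f(-4) = -268, f(6) = 582, f(-6) = -534, f(8) = 992, f(-8) = -944, f(12) = 2436, f(-12) = -2388, f(24) = 15216, f(-24) = -15168; none is 0, so f has no rational root and is therefore irreducible over Q (a cubic with no linear factor over a field is irreducible). For an irreducible cubic, the Galois group is A_3 or S_3 according as the discriminant disc(f) = -4a^3 - 27b^2 = -4·(57)^3 - 27·(24)^2 = -756324 is or is not a square in Q. Here disc(f) = -756324 is not a perfect square in Q, so the Galois group of f over Q is not contained in A_3 and must be all of S_3. The splitting field has degree |S_3| = 6 over Q, so [K : Q] = 6.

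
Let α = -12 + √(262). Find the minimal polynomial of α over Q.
m_α(x) = x^2 + 24x - 118

From α + 12 = √(262), squaring gives (α + 12)^2 = 262, i.e. α^2 + 24α + 144 = 262, so α^2 + 24α - 118 = 0. The discriminant of x^2 + 24x - 118 is (24)^2 - 4·(-118) = 576 + 472 = 1048, and 4·(262) is not a perfect square in Q since 262 is squarefree and ≠ 1. Hence x^2 + 24x - 118 is irreducible over Q and is the minimal polynomial of α.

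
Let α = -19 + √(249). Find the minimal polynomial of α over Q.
m_α(x) = x^2 + 38x + 112

From α + 19 = √(249), squaring gives (α + 19)^2 = 249, i.e. α^2 + 38α + 361 = 249, so α^2 + 38α + 112 = 0. The discriminant of x^2 + 38x + 112 is (38)^2 - 4·(112) = 1444 - 448 = 996, and 4·(249) is not a perfect square in Q since 249 is squarefree and ≠ 1. Hence x^2 + 38x + 112 is irreducible over Q and is the minimal polynomial of α.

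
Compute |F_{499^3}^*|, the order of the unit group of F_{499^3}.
|F_{499^3}^*| = 124251498

F_{499^3} has 499^3 = 124251499 elements; its multiplicative group consists of all nonzero elements, so |F_{499^3}^*| = 124251499 - 1 = 124251498. (It is cyclic since any finite subgroup of the multiplicative group of a field is cyclic.)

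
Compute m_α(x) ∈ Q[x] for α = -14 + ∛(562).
m_α(x) = x^3 + 42x^2 + 588x + 2182

Set β = α + 14 = ∛(562), so β^3 = 562. Then (α + 14)^3 - 562 = 0, i.e. α is a root of g(x) = (x + 14)^3 - 562 = x^3 + 42x^2 + 588x + 2182. Since g(x) = h(x + 14) where h(x) = x^3 - 562, and h is irreducible over Q (because 562 is not a perfect cube, so h has no rational root, and a monic cubic with no rational root is irreducible), g is also irreducible (irreducibility is preserved under the substitution x → x + 14). Hence m_α(x) = x^3 + 42x^2 + 588x + 2182.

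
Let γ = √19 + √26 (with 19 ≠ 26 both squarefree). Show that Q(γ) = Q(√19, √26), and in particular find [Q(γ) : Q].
[Q(γ) : Q] = 4 (equivalently, Q(γ) = Q(√19, √26))

Obviously Q(γ) ⊆ Q(√19, √26), and [Q(√19, √26):Q] = 4 (since 19, 26 are distinct squarefree integers > 1 with 494 not a perfect square). To show equality we compute the minimal polynomial of γ. From γ = √19 + √26: γ^2 = 19 + 2√(494) + 26 = 45 + 2√(494), so γ^2 - 45 = 2√(494); squaring, (γ^2 - 45)^2 = 4·494, i.e. γ^4 - 90γ^2 + 2025 - 1976 = 0, i.e. γ^4 - 90γ^2 + 49 = 0. So γ is a root of x^4 - 90x^2 + 49. This polynomial is irreducible over Q: it has no rational root (each ±√19 ± √26 is irrational), and any factorization into two quadratics over Q would force √(494) ∈ Q (pairing opposite roots) or √19, √26 ∈ Q (other pairings), all impossible. Hence [Q(γ):Q] = 4 = [Q(√19, √26):Q], so Q(γ) = Q(√19, √26).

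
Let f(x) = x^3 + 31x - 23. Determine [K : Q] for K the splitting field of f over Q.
[K : Q] = 6

By the rational root test, any rational root of the monic integer polynomial f(x) = x^3 + 31x - 23 must be an integer dividing the constant term -23, i.e. one of ±{1, 23}. Evaluating: f(1) = 9, f(-1) = -55, f(23) = 12857, f(-23) = -12903; none is 0, so f has no rational root and is therefore irreducible over Q (a cubic with no linear factor over a field is irreducible). For an irreducible cubic, the Galois group is A_3 or S_3 according as the discriminant disc(f) = -4a^3 - 27b^2 = -4·(31)^3 - 27·(-23)^2 = -133447 is or is not a square in Q. Here disc(f) = -133447 is not a perfect square in Q, so the Galois group of f over Q is not contained in A_3 and must be all of S_3. The splitting field has degree |S_3| = 6 over Q, so [K : Q] = 6.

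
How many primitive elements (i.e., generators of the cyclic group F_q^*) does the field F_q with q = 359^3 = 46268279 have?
There are φ(46268278) = 19147104 primitive elements

F_q^* is cyclic of order q - 1 = 46268278. A cyclic group of order m has exactly φ(m) generators. Here m = 46268278 = 2 · 7 · 37 · 179 · 499, so the number of primitive elements is φ(46268278) = 19147104.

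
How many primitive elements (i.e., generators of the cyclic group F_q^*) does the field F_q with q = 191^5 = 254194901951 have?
There are φ(254194901950) = 87516000000 primitive elements

F_q^* is cyclic of order q - 1 = 254194901950. A cyclic group of order m has exactly φ(m) generators. Here m = 254194901950 = 2 · 5^2 · 11 · 19 · 1871 · 13001, so the number of primitive elements is φ(254194901950) = 87516000000.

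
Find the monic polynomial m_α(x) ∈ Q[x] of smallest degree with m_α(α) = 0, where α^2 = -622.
m_α(x) = x^2 + 622

α satisfies α^2 + 622 = 0, so x^2 + 622 annihilates α. Since d = -622 is squarefree and ≠ 1, it is not a perfect square in Q, so x^2 + 622 has no rational root and is therefore irreducible over Q (a degree-2 polynomial over a field is irreducible iff it has no root). Hence m_α(x) = x^2 + 622.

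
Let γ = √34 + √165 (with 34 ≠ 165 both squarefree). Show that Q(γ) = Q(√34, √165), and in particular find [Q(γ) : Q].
[Q(γ) : Q] = 4 (equivalently, Q(γ) = Q(√34, √165))

Obviously Q(γ) ⊆ Q(√34, √165), and [Q(√34, √165):Q] = 4 (since 34, 165 are distinct squarefree integers > 1 with 5610 not a perfect square). To show equality we compute the minimal polynomial of γ. From γ = √34 + √165: γ^2 = 34 + 2√(5610) + 165 = 199 + 2√(5610), so γ^2 - 199 = 2√(5610); squaring, (γ^2 - 199)^2 = 4·5610, i.e. γ^4 - 398γ^2 + 39601 - 22440 = 0, i.e. γ^4 - 398γ^2 + 17161 = 0. So γ is a root of x^4 - 398x^2 + 17161. This polynomial is irreducible over Q: it has no rational root (each ±√34 ± √165 is irrational), and any factorization into two quadratics over Q would force √(5610) ∈ Q (pairing opposite roots) or √34, √165 ∈ Q (other pairings), all impossible. Hence [Q(γ):Q] = 4 = [Q(√34, √165):Q], so Q(γ) = Q(√34, √165).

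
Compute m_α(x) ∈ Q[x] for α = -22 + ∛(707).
m_α(x) = x^3 + 66x^2 + 1452x + 9941

Set β = α + 22 = ∛(707), so β^3 = 707. Then (α + 22)^3 - 707 = 0, i.e. α is a root of g(x) = (x + 22)^3 - 707 = x^3 + 66x^2 + 1452x + 9941. Since g(x) = h(x + 22) where h(x) = x^3 - 707, and h is irreducible over Q (because 707 is not a perfect cube, so h has no rational root, and a monic cubic with no rational root is irreducible), g is also irreducible (irreducibility is preserved under the substitution x → x + 22). Hence m_α(x) = x^3 + 66x^2 + 1452x + 9941.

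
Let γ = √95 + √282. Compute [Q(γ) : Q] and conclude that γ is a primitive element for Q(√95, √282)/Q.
[Q(γ) : Q] = 4 (equivalently, Q(γ) = Q(√95, √282))

Obviously Q(γ) ⊆ Q(√95, √282), and [Q(√95, √282):Q] = 4 (since 95, 282 are distinct squarefree integers > 1 with 26790 not a perfect square). To show equality we compute the minimal polynomial of γ. From γ = √95 + √282: γ^2 = 95 + 2√(26790) + 282 = 377 + 2√(26790), so γ^2 - 377 = 2√(26790); squaring, (γ^2 - 377)^2 = 4·26790, i.e. γ^4 - 754γ^2 + 142129 - 107160 = 0, i.e. γ^4 - 754γ^2 + 34969 = 0. So γ is a root of x^4 - 754x^2 + 34969. This polynomial is irreducible over Q: it has no rational root (each ±√95 ± √282 is irrational), and any factorization into two quadratics over Q would force √(26790) ∈ Q (pairing opposite roots) or √95, √282 ∈ Q (other pairings), all impossible. Hence [Q(γ):Q] = 4 = [Q(√95, √282):Q], so Q(γ) = Q(√95, √282).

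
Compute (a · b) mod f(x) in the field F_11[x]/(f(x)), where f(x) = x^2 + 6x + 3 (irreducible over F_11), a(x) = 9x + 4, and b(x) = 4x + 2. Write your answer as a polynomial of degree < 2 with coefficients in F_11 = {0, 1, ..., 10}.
a · b ≡ 5x + 10 (mod f(x))

Multiply in F_11[x]: a(x)·b(x) = (9x + 4)·(4x + 2) = 3x^2 + x + 8. This has degree ≥ 2, so divide by f(x) over F_11: 3x^2 + x + 8 = (3)·(x^2 + 6x + 3) + (5x + 10). Hence a·b ≡ 5x + 10 (mod f). (F_11[x]/(f) is a field with 11^2 = 121 elements since f is irreducible of degree 2.)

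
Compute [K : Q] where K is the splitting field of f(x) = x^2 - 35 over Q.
[K : Q] = 2

f(x) = x^2 - 35 factors as (x - √35)(x + √35). The splitting field is K = Q(√35). Since 35 is squarefree and > 1, it is not a perfect square, so x^2 - 35 is irreducible over Q and [Q(√35) : Q] = 2. Hence [K : Q] = 2.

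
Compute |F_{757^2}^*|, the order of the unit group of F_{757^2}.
|F_{757^2}^*| = 573048

F_{757^2} has 757^2 = 573049 elements; its multiplicative group consists of all nonzero elements, so |F_{757^2}^*| = 573049 - 1 = 573048. (It is cyclic since any finite subgroup of the multiplicative group of a field is cyclic.)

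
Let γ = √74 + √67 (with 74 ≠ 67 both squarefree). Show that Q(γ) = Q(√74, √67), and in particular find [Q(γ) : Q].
[Q(γ) : Q] = 4 (equivalently, Q(γ) = Q(√74, √67))

Obviously Q(γ) ⊆ Q(√74, √67), and [Q(√74, √67):Q] = 4 (since 74, 67 are distinct squarefree integers > 1 with 4958 not a perfect square). To show equality we compute the minimal polynomial of γ. From γ = √74 + √67: γ^2 = 74 + 2√(4958) + 67 = 141 + 2√(4958), so γ^2 - 141 = 2√(4958); squaring, (γ^2 - 141)^2 = 4·4958, i.e. γ^4 - 282γ^2 + 19881 - 19832 = 0, i.e. γ^4 - 282γ^2 + 49 = 0. So γ is a root of x^4 - 282x^2 + 49. This polynomial is irreducible over Q: it has no rational root (each ±√74 ± √67 is irrational), and any factorization into two quadratics over Q would force √(4958) ∈ Q (pairing opposite roots) or √74, √67 ∈ Q (other pairings), all impossible. Hence [Q(γ):Q] = 4 = [Q(√74, √67):Q], so Q(γ) = Q(√74, √67).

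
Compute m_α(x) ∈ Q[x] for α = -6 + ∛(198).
m_α(x) = x^3 + 18x^2 + 108x + 18

Set β = α + 6 = ∛(198), so β^3 = 198. Then (α + 6)^3 - 198 = 0, i.e. α is a root of g(x) = (x + 6)^3 - 198 = x^3 + 18x^2 + 108x + 18. Since g(x) = h(x + 6) where h(x) = x^3 - 198, and h is irreducible over Q (because 198 is not a perfect cube, so h has no rational root, and a monic cubic with no rational root is irreducible), g is also irreducible (irreducibility is preserved under the substitution x → x + 6). Hence m_α(x) = x^3 + 18x^2 + 108x + 18.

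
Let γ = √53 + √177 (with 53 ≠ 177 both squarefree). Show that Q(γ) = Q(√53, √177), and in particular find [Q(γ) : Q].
[Q(γ) : Q] = 4 (equivalently, Q(γ) = Q(√53, √177))

Obviously Q(γ) ⊆ Q(√53, √177), and [Q(√53, √177):Q] = 4 (since 53, 177 are distinct squarefree integers > 1 with 9381 not a perfect square). To show equality we compute the minimal polynomial of γ. From γ = √53 + √177: γ^2 = 53 + 2√(9381) + 177 = 230 + 2√(9381), so γ^2 - 230 = 2√(9381); squaring, (γ^2 - 230)^2 = 4·9381, i.e. γ^4 - 460γ^2 + 52900 - 37524 = 0, i.e. γ^4 - 460γ^2 + 15376 = 0. So γ is a root of x^4 - 460x^2 + 15376. This polynomial is irreducible over Q: it has no rational root (each ±√53 ± √177 is irrational), and any factorization into two quadratics over Q would force √(9381) ∈ Q (pairing opposite roots) or √53, √177 ∈ Q (other pairings), all impossible. Hence [Q(γ):Q] = 4 = [Q(√53, √177):Q], so Q(γ) = Q(√53, √177).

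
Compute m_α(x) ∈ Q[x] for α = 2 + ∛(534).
m_α(x) = x^3 - 6x^2 + 12x - 542

Set β = α - 2 = ∛(534), so β^3 = 534. Then (α - 2)^3 - 534 = 0, i.e. α is a root of g(x) = (x - 2)^3 - 534 = x^3 - 6x^2 + 12x - 542. Since g(x) = h(x - 2) where h(x) = x^3 - 534, and h is irreducible over Q (because 534 is not a perfect cube, so h has no rational root, and a monic cubic with no rational root is irreducible), g is also irreducible (irreducibility is preserved under the substitution x → x - 2). Hence m_α(x) = x^3 - 6x^2 + 12x - 542.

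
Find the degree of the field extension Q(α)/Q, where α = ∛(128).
[Q(α):Q] = 3

The minimal polynomial of α is x^3 - 128, irreducible over Q since 128 is not a perfect cube (so x^3 - 128 has no rational root). Hence [Q(α):Q] = deg(m_α) = 3.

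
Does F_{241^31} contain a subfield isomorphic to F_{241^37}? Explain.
No: F_{241^37} is not a subfield of F_{241^31}

F_{p^m} embeds in F_{p^n} iff m | n. Here 37 ∤ 31 (since 31 = 0·37 + 31 with remainder 31 ≠ 0), so F_{241^37} is not a subfield of F_{241^31}. Equivalently: if it were, the tower law would give 37 = [F_{241^37}:F_241] dividing [F_{241^31}:F_241] = 31, contradiction.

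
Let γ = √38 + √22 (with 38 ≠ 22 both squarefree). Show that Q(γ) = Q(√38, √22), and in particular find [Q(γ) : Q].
[Q(γ) : Q] = 4 (equivalently, Q(γ) = Q(√38, √22))

Obviously Q(γ) ⊆ Q(√38, √22), and [Q(√38, √22):Q] = 4 (since 38, 22 are distinct squarefree integers > 1 with 836 not a perfect square). To show equality we compute the minimal polynomial of γ. From γ = √38 + √22: γ^2 = 38 + 2√(836) + 22 = 60 + 2√(836), so γ^2 - 60 = 2√(836); squaring, (γ^2 - 60)^2 = 4·836, i.e. γ^4 - 120γ^2 + 3600 - 3344 = 0, i.e. γ^4 - 120γ^2 + 256 = 0. So γ is a root of x^4 - 120x^2 + 256. This polynomial is irreducible over Q: it has no rational root (each ±√38 ± √22 is irrational), and any factorization into two quadratics over Q would force √(836) ∈ Q (pairing opposite roots) or √38, √22 ∈ Q (other pairings), all impossible. Hence [Q(γ):Q] = 4 = [Q(√38, √22):Q], so Q(γ) = Q(√38, √22).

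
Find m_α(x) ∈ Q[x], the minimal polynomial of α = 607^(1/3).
m_α(x) = x^3 - 607

α satisfies α^3 = 607, so x^3 - 607 annihilates α. By the rational root test, a rational root p/q (in lowest terms) of x^3 - 607 would satisfy p^3 = 607 q^3, forcing q = 1 and p^3 = 607; but 607 is not a perfect cube, contradiction. A monic cubic over Q with no rational root is irreducible (any nontrivial factorization would include a linear factor). Hence x^3 - 607 is the minimal polynomial of α, and in particular [Q(α):Q] = 3.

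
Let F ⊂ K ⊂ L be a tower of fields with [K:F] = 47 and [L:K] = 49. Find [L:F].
[L:F] = 2303

The tower law says that for any tower of field extensions F ⊂ K ⊂ L with finite degrees, [L:F] = [L:K] · [K:F]. Here this gives [L:F] = 49 · 47 = 2303.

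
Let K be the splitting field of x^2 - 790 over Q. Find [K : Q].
[K : Q] = 2

f(x) = x^2 - 790 factors as (x - √790)(x + √790). The splitting field is K = Q(√790). Since 790 is squarefree and > 1, it is not a perfect square, so x^2 - 790 is irreducible over Q and [Q(√790) : Q] = 2. Hence [K : Q] = 2.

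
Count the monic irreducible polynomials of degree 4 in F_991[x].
There are 241120527120 monic irreducible polynomials of degree 4 over F_991

Each element of F_{991^4} that lies in no proper subfield is a root of exactly one monic irreducible of degree 4 over F_991, and each such polynomial has 4 distinct roots in F_{991^4}. By Möbius inversion the count is N_991(4) = (1/4) Σ_{d|4} μ(4/d) · 991^d = (1/4)(μ(4)·991^1 + μ(2)·991^2 + μ(1)·991^4) = 964482108480/4 = 241120527120.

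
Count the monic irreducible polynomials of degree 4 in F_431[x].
There are 8626740840 monic irreducible polynomials of degree 4 over F_431

Each element of F_{431^4} that lies in no proper subfield is a root of exactly one monic irreducible of degree 4 over F_431, and each such polynomial has 4 distinct roots in F_{431^4}. By Möbius inversion the count is N_431(4) = (1/4) Σ_{d|4} μ(4/d) · 431^d = (1/4)(μ(4)·431^1 + μ(2)·431^2 + μ(1)·431^4) = 34506963360/4 = 8626740840.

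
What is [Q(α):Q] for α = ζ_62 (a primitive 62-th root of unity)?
[Q(α):Q] = 30

The minimal polynomial of ζ_62 over Q is the 62-th cyclotomic polynomial Φ_62(x), which is irreducible over Q and has degree φ(62) = 30. Hence [Q(α):Q] = φ(62) = 30.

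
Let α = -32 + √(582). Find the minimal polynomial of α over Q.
m_α(x) = x^2 + 64x + 442

From α + 32 = √(582), squaring gives (α + 32)^2 = 582, i.e. α^2 + 64α + 1024 = 582, so α^2 + 64α + 442 = 0. The discriminant of x^2 + 64x + 442 is (64)^2 - 4·(442) = 4096 - 1768 = 2328, and 4·(582) is not a perfect square in Q since 582 is squarefree and ≠ 1. Hence x^2 + 64x + 442 is irreducible over Q and is the minimal polynomial of α.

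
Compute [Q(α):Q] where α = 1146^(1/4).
[Q(α):Q] = 4

α is a root of x^4 - 1146. By Eisenstein's criterion at the prime p = 2 (which divides the constant term 1146 but p^2 = 4 does not, since 1146 is squarefree), x^4 - 1146 is irreducible over Q. Hence [Q(α):Q] = 4.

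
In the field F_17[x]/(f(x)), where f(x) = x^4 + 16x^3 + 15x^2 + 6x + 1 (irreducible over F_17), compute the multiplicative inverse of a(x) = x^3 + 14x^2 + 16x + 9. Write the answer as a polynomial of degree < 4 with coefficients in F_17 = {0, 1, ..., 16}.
a(x)^(-1) ≡ 12x^3 + x^2 + 3x + 14 (mod f(x))

Since f is irreducible over F_17, F_17[x]/(f) is a field and a(x) ≠ 0 has an inverse. Apply the extended Euclidean algorithm to f(x) and a(x) in F_17[x]: f(x) = (x + 2)·a(x) + (5x^2 + 16x);  a(x) = (7x + 11)·(5x^2 + 16x) + (10x + 9);  (5x^2 + 16x) = (9x + 2)·(10x + 9) + (16). The last nonzero remainder is the constant 16 = gcd(f, a) in F_17. Back-substituting through the division chain expresses 16 = s(x)·a(x) + t(x)·f(x) with s(x) ≡ 5x^3 + 16x^2 + 14x + 3 (mod f), so (5x^3 + 16x^2 + 14x + 3)·a(x) ≡ 16 (mod f). Multiplying by 16^(-1) ≡ 16 in F_17 gives a(x)^(-1) ≡ 16·(5x^3 + 16x^2 + 14x + 3) ≡ 12x^3 + x^2 + 3x + 14 (mod f). Check: (x^3 + 14x^2 + 16x + 9)·(12x^3 + x^2 + 3x + 14) = 12x^6 + 16x^5 + 5x^4 + 10x^3 + 15x^2 + 13x + 7 ≡ 1 (mod x^4 + 16x^3 + 15x^2 + 6x + 1).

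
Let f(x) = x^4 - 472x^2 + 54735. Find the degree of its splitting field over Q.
[K : Q] = 4

Solving the quadratic in x^2: x^2 = (472 ± √(472^2 - 4·54735))/2 = (472 ± √3844)/2 = (472 ± 62)/2, giving x^2 = 267 or x^2 = 205. So f(x) = (x^2 - 267)(x^2 - 205) and the roots of f are ±√267, ±√205. Hence the splitting field is K = Q(√267, √205). Since 267 and 205 are distinct squarefree integers > 1, their product 54735 is not a perfect square, so √205 ∉ Q(√267). By the tower law [K:Q] = [Q(√267,√205):Q(√267)] · [Q(√267):Q] = 2 · 2 = 4.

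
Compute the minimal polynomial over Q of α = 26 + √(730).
m_α(x) = x^2 - 52x - 54

From α - 26 = √(730), squaring gives (α - 26)^2 = 730, i.e. α^2 - 52α + 676 = 730, so α^2 - 52α - 54 = 0. The discriminant of x^2 - 52x - 54 is (-52)^2 - 4·(-54) = 2704 + 216 = 2920, and 4·(730) is not a perfect square in Q since 730 is squarefree and ≠ 1. Hence x^2 - 52x - 54 is irreducible over Q and is the minimal polynomial of α.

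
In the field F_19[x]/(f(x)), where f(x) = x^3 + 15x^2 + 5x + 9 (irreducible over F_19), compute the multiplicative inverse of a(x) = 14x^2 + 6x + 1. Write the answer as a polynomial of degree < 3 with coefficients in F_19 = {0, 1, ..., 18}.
a(x)^(-1) ≡ 2x^2 + x + 8 (mod f(x))

Since f is irreducible over F_19, F_19[x]/(f) is a field and a(x) ≠ 0 has an inverse. Apply the extended Euclidean algorithm to f(x) and a(x) in F_19[x]: f(x) = (15x + 15)·a(x) + (14x + 13);  a(x) = (x + 9)·(14x + 13) + (17). The last nonzero remainder is the constant 17 = gcd(f, a) in F_19. Back-substituting through the division chain expresses 17 = s(x)·a(x) + t(x)·f(x) with s(x) ≡ 15x^2 + 17x + 3 (mod f), so (15x^2 + 17x + 3)·a(x) ≡ 17 (mod f). Multiplying by 17^(-1) ≡ 9 in F_19 gives a(x)^(-1) ≡ 9·(15x^2 + 17x + 3) ≡ 2x^2 + x + 8 (mod f). Check: (14x^2 + 6x + 1)·(2x^2 + x + 8) = 9x^4 + 7x^3 + 6x^2 + 11x + 8 ≡ 1 (mod x^3 + 15x^2 + 5x + 9).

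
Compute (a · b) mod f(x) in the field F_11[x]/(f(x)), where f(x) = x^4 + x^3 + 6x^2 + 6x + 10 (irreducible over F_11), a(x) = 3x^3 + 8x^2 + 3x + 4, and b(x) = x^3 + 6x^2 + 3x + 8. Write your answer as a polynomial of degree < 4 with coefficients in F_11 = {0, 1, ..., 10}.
a · b ≡ 5x^3 + 2x^2 + 7 (mod f(x))

Multiply in F_11[x]: a(x)·b(x) = (3x^3 + 8x^2 + 3x + 4)·(x^3 + 6x^2 + 3x + 8) = 3x^6 + 4x^5 + 5x^4 + 4x^3 + 9x^2 + 3x + 10. This has degree ≥ 4, so divide by f(x) over F_11: 3x^6 + 4x^5 + 5x^4 + 4x^3 + 9x^2 + 3x + 10 = (3x^2 + x + 8)·(x^4 + x^3 + 6x^2 + 6x + 10) + (5x^3 + 2x^2 + 7). Hence a·b ≡ 5x^3 + 2x^2 + 7 (mod f). (F_11[x]/(f) is a field with 11^4 = 14641 elements since f is irreducible of degree 4.)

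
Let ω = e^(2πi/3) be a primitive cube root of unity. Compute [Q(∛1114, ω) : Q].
[Q(∛1114, ω) : Q] = 6

[Q(∛1114):Q] = 3 (min poly x^3 - 1114, irreducible since 1114 is not a perfect cube). [Q(ω):Q] = 2 (min poly x^2 + x + 1). Since Q(∛1114) ⊂ R and ω ∉ R, we have ω ∉ Q(∛1114), so x^2 + x + 1 remains irreducible over Q(∛1114) and [Q(∛1114, ω) : Q(∛1114)] = 2. By the tower law, [Q(∛1114, ω) : Q] = 3 · 2 = 6. (In fact Q(∛1114, ω) is the splitting field of x^3 - 1114 over Q.)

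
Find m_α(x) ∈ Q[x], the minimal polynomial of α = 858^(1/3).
m_α(x) = x^3 - 858

α satisfies α^3 = 858, so x^3 - 858 annihilates α. By the rational root test, a rational root p/q (in lowest terms) of x^3 - 858 would satisfy p^3 = 858 q^3, forcing q = 1 and p^3 = 858; but 858 is not a perfect cube, contradiction. A monic cubic over Q with no rational root is irreducible (any nontrivial factorization would include a linear factor). Hence x^3 - 858 is the minimal polynomial of α, and in particular [Q(α):Q] = 3.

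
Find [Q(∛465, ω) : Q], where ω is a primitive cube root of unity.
[Q(∛465, ω) : Q] = 6

[Q(∛465):Q] = 3 (min poly x^3 - 465, irreducible since 465 is not a perfect cube). [Q(ω):Q] = 2 (min poly x^2 + x + 1). Since Q(∛465) ⊂ R and ω ∉ R, we have ω ∉ Q(∛465), so x^2 + x + 1 remains irreducible over Q(∛465) and [Q(∛465, ω) : Q(∛465)] = 2. By the tower law, [Q(∛465, ω) : Q] = 3 · 2 = 6. (In fact Q(∛465, ω) is the splitting field of x^3 - 465 over Q.)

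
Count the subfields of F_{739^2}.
F_{739^2} has 2 subfields

The subfields of F_{p^n} are exactly the fields F_{p^d} for d | n (each is the fixed field of the unique index-d subgroup of Gal(F_{p^n}/F_p) ≅ Z/nZ). The divisors of n = 2 are {1, 2}, giving 2 subfields: F_{739^1}, F_{739^2}.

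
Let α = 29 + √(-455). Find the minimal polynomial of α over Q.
m_α(x) = x^2 - 58x + 1296

From α - 29 = √(-455), squaring gives (α - 29)^2 = -455, i.e. α^2 - 58α + 841 = -455, so α^2 - 58α + 1296 = 0. The discriminant of x^2 - 58x + 1296 is (-58)^2 - 4·(1296) = 3364 - 5184 = -1820, and 4·(-455) is not a perfect square in Q since -455 is squarefree and ≠ 1. Hence x^2 - 58x + 1296 is irreducible over Q and is the minimal polynomial of α.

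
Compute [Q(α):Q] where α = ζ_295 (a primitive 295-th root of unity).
[Q(α):Q] = 232

The minimal polynomial of ζ_295 over Q is the 295-th cyclotomic polynomial Φ_295(x), which is irreducible over Q and has degree φ(295) = 232. Hence [Q(α):Q] = φ(295) = 232.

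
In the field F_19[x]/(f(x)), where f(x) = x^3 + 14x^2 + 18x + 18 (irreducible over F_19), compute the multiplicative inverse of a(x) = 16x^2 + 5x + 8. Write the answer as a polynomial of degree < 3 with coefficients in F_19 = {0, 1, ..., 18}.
a(x)^(-1) ≡ 12x^2 + 11x + 5 (mod f(x))

Since f is irreducible over F_19, F_19[x]/(f) is a field and a(x) ≠ 0 has an inverse. Apply the extended Euclidean algorithm to f(x) and a(x) in F_19[x]: f(x) = (6x + 18)·a(x) + (13x + 7);  a(x) = (10x + 14)·(13x + 7) + (5). The last nonzero remainder is the constant 5 = gcd(f, a) in F_19. Back-substituting through the division chain expresses 5 = s(x)·a(x) + t(x)·f(x) with s(x) ≡ 3x^2 + 17x + 6 (mod f), so (3x^2 + 17x + 6)·a(x) ≡ 5 (mod f). Multiplying by 5^(-1) ≡ 4 in F_19 gives a(x)^(-1) ≡ 4·(3x^2 + 17x + 6) ≡ 12x^2 + 11x + 5 (mod f). Check: (16x^2 + 5x + 8)·(12x^2 + 11x + 5) = 2x^4 + 8x^3 + 3x^2 + 18x + 2 ≡ 1 (mod x^3 + 14x^2 + 18x + 18).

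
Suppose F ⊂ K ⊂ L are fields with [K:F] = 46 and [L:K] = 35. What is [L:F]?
[L:F] = 1610

The tower law says that for any tower of field extensions F ⊂ K ⊂ L with finite degrees, [L:F] = [L:K] · [K:F]. Here this gives [L:F] = 35 · 46 = 1610.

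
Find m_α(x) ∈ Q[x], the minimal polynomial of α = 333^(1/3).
m_α(x) = x^3 - 333

α satisfies α^3 = 333, so x^3 - 333 annihilates α. By the rational root test, a rational root p/q (in lowest terms) of x^3 - 333 would satisfy p^3 = 333 q^3, forcing q = 1 and p^3 = 333; but 333 is not a perfect cube, contradiction. A monic cubic over Q with no rational root is irreducible (any nontrivial factorization would include a linear factor). Hence x^3 - 333 is the minimal polynomial of α, and in particular [Q(α):Q] = 3.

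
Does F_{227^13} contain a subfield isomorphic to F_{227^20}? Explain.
No: F_{227^20} is not a subfield of F_{227^13}

F_{p^m} embeds in F_{p^n} iff m | n. Here 20 ∤ 13 (since 13 = 0·20 + 13 with remainder 13 ≠ 0), so F_{227^20} is not a subfield of F_{227^13}. Equivalently: if it were, the tower law would give 20 = [F_{227^20}:F_227] dividing [F_{227^13}:F_227] = 13, contradiction.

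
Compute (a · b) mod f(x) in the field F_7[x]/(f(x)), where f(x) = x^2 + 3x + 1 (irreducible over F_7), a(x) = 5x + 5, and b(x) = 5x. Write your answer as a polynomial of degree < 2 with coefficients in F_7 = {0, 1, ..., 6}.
a · b ≡ 6x + 3 (mod f(x))

Multiply in F_7[x]: a(x)·b(x) = (5x + 5)·(5x) = 4x^2 + 4x. This has degree ≥ 2, so divide by f(x) over F_7: 4x^2 + 4x = (4)·(x^2 + 3x + 1) + (6x + 3). Hence a·b ≡ 6x + 3 (mod f). (F_7[x]/(f) is a field with 7^2 = 49 elements since f is irreducible of degree 2.)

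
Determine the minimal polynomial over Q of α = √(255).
m_α(x) = x^2 - 255

α satisfies α^2 - 255 = 0, so x^2 - 255 annihilates α. Since d = 255 is squarefree and ≠ 1, it is not a perfect square in Q, so x^2 - 255 has no rational root and is therefore irreducible over Q (a degree-2 polynomial over a field is irreducible iff it has no root). Hence m_α(x) = x^2 - 255.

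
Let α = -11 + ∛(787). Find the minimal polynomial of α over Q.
m_α(x) = x^3 + 33x^2 + 363x + 544

Set β = α + 11 = ∛(787), so β^3 = 787. Then (α + 11)^3 - 787 = 0, i.e. α is a root of g(x) = (x + 11)^3 - 787 = x^3 + 33x^2 + 363x + 544. Since g(x) = h(x + 11) where h(x) = x^3 - 787, and h is irreducible over Q (because 787 is not a perfect cube, so h has no rational root, and a monic cubic with no rational root is irreducible), g is also irreducible (irreducibility is preserved under the substitution x → x + 11). Hence m_α(x) = x^3 + 33x^2 + 363x + 544.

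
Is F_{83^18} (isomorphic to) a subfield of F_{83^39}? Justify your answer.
No: F_{83^18} is not a subfield of F_{83^39}

F_{p^m} embeds in F_{p^n} iff m | n. Here 18 ∤ 39 (since 39 = 2·18 + 3 with remainder 3 ≠ 0), so F_{83^18} is not a subfield of F_{83^39}. Equivalently: if it were, the tower law would give 18 = [F_{83^18}:F_83] dividing [F_{83^39}:F_83] = 39, contradiction.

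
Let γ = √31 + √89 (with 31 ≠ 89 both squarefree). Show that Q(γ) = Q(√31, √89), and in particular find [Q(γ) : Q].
[Q(γ) : Q] = 4 (equivalently, Q(γ) = Q(√31, √89))

Obviously Q(γ) ⊆ Q(√31, √89), and [Q(√31, √89):Q] = 4 (since 31, 89 are distinct squarefree integers > 1 with 2759 not a perfect square). To show equality we compute the minimal polynomial of γ. From γ = √31 + √89: γ^2 = 31 + 2√(2759) + 89 = 120 + 2√(2759), so γ^2 - 120 = 2√(2759); squaring, (γ^2 - 120)^2 = 4·2759, i.e. γ^4 - 240γ^2 + 14400 - 11036 = 0, i.e. γ^4 - 240γ^2 + 3364 = 0. So γ is a root of x^4 - 240x^2 + 3364. This polynomial is irreducible over Q: it has no rational root (each ±√31 ± √89 is irrational), and any factorization into two quadratics over Q would force √(2759) ∈ Q (pairing opposite roots) or √31, √89 ∈ Q (other pairings), all impossible. Hence [Q(γ):Q] = 4 = [Q(√31, √89):Q], so Q(γ) = Q(√31, √89).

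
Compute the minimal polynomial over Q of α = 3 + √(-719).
m_α(x) = x^2 - 6x + 728

From α - 3 = √(-719), squaring gives (α - 3)^2 = -719, i.e. α^2 - 6α + 9 = -719, so α^2 - 6α + 728 = 0. The discriminant of x^2 - 6x + 728 is (-6)^2 - 4·(728) = 36 - 2912 = -2876, and 4·(-719) is not a perfect square in Q since -719 is squarefree and ≠ 1. Hence x^2 - 6x + 728 is irreducible over Q and is the minimal polynomial of α.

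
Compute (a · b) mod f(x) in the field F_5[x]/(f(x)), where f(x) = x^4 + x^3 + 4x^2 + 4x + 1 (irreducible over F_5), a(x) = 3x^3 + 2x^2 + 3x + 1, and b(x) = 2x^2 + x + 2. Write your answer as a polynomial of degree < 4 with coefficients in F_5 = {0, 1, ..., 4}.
a · b ≡ 4x^3 + x^2 + 2x + 1 (mod f(x))

Multiply in F_5[x]: a(x)·b(x) = (3x^3 + 2x^2 + 3x + 1)·(2x^2 + x + 2) = x^5 + 2x^4 + 4x^3 + 4x^2 + 2x + 2. This has degree ≥ 4, so divide by f(x) over F_5: x^5 + 2x^4 + 4x^3 + 4x^2 + 2x + 2 = (x + 1)·(x^4 + x^3 + 4x^2 + 4x + 1) + (4x^3 + x^2 + 2x + 1). Hence a·b ≡ 4x^3 + x^2 + 2x + 1 (mod f). (F_5[x]/(f) is a field with 5^4 = 625 elements since f is irreducible of degree 4.)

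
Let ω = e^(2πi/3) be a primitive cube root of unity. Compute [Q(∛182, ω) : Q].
[Q(∛182, ω) : Q] = 6

[Q(∛182):Q] = 3 (min poly x^3 - 182, irreducible since 182 is not a perfect cube). [Q(ω):Q] = 2 (min poly x^2 + x + 1). Since Q(∛182) ⊂ R and ω ∉ R, we have ω ∉ Q(∛182), so x^2 + x + 1 remains irreducible over Q(∛182) and [Q(∛182, ω) : Q(∛182)] = 2. By the tower law, [Q(∛182, ω) : Q] = 3 · 2 = 6. (In fact Q(∛182, ω) is the splitting field of x^3 - 182 over Q.)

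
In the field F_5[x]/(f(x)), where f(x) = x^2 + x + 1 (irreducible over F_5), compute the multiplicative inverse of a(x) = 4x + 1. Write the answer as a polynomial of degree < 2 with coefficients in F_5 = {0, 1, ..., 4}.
a(x)^(-1) ≡ 2x + 4 (mod f(x))

Since f is irreducible over F_5, F_5[x]/(f) is a field and a(x) ≠ 0 has an inverse. Apply the extended Euclidean algorithm to f(x) and a(x) in F_5[x]: f(x) = (4x + 3)·a(x) + (3). The last nonzero remainder is the constant 3 = gcd(f, a) in F_5. Back-substituting through the division chain expresses 3 = s(x)·a(x) + t(x)·f(x) with s(x) ≡ x + 2 (mod f), so (x + 2)·a(x) ≡ 3 (mod f). Multiplying by 3^(-1) ≡ 2 in F_5 gives a(x)^(-1) ≡ 2·(x + 2) ≡ 2x + 4 (mod f). Check: (4x + 1)·(2x + 4) = 3x^2 + 3x + 4 ≡ 1 (mod x^2 + x + 1).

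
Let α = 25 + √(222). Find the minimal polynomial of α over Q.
m_α(x) = x^2 - 50x + 403

From α - 25 = √(222), squaring gives (α - 25)^2 = 222, i.e. α^2 - 50α + 625 = 222, so α^2 - 50α + 403 = 0. The discriminant of x^2 - 50x + 403 is (-50)^2 - 4·(403) = 2500 - 1612 = 888, and 4·(222) is not a perfect square in Q since 222 is squarefree and ≠ 1. Hence x^2 - 50x + 403 is irreducible over Q and is the minimal polynomial of α.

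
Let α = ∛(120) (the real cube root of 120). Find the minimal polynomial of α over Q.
m_α(x) = x^3 - 120

α satisfies α^3 = 120, so x^3 - 120 annihilates α. By the rational root test, a rational root p/q (in lowest terms) of x^3 - 120 would satisfy p^3 = 120 q^3, forcing q = 1 and p^3 = 120; but 120 is not a perfect cube, contradiction. A monic cubic over Q with no rational root is irreducible (any nontrivial factorization would include a linear factor). Hence x^3 - 120 is the minimal polynomial of α, and in particular [Q(α):Q] = 3.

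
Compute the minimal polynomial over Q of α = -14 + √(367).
m_α(x) = x^2 + 28x - 171

From α + 14 = √(367), squaring gives (α + 14)^2 = 367, i.e. α^2 + 28α + 196 = 367, so α^2 + 28α - 171 = 0. The discriminant of x^2 + 28x - 171 is (28)^2 - 4·(-171) = 784 + 684 = 1468, and 4·(367) is not a perfect square in Q since 367 is squarefree and ≠ 1. Hence x^2 + 28x - 171 is irreducible over Q and is the minimal polynomial of α.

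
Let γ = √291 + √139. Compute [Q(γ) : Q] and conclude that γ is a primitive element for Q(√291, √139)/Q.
[Q(γ) : Q] = 4 (equivalently, Q(γ) = Q(√291, √139))

Obviously Q(γ) ⊆ Q(√291, √139), and [Q(√291, √139):Q] = 4 (since 291, 139 are distinct squarefree integers > 1 with 40449 not a perfect square). To show equality we compute the minimal polynomial of γ. From γ = √291 + √139: γ^2 = 291 + 2√(40449) + 139 = 430 + 2√(40449), so γ^2 - 430 = 2√(40449); squaring, (γ^2 - 430)^2 = 4·40449, i.e. γ^4 - 860γ^2 + 184900 - 161796 = 0, i.e. γ^4 - 860γ^2 + 23104 = 0. So γ is a root of x^4 - 860x^2 + 23104. This polynomial is irreducible over Q: it has no rational root (each ±√291 ± √139 is irrational), and any factorization into two quadratics over Q would force √(40449) ∈ Q (pairing opposite roots) or √291, √139 ∈ Q (other pairings), all impossible. Hence [Q(γ):Q] = 4 = [Q(√291, √139):Q], so Q(γ) = Q(√291, √139).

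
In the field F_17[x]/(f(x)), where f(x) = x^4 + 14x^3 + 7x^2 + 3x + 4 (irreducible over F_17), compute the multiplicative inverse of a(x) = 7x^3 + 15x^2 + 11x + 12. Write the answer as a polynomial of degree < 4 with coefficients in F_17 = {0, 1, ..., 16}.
a(x)^(-1) ≡ 8x^3 + 3x^2 + 15x + 7 (mod f(x))

Since f is irreducible over F_17, F_17[x]/(f) is a field and a(x) ≠ 0 has an inverse. Apply the extended Euclidean algorithm to f(x) and a(x) in F_17[x]: f(x) = (5x + 1)·a(x) + (5x^2 + 9);  a(x) = (15x + 3)·(5x^2 + 9) + (12x + 2);  (5x^2 + 9) = (16x + 3)·(12x + 2) + (3). The last nonzero remainder is the constant 3 = gcd(f, a) in F_17. Back-substituting through the division chain expresses 3 = s(x)·a(x) + t(x)·f(x) with s(x) ≡ 7x^3 + 9x^2 + 11x + 4 (mod f), so (7x^3 + 9x^2 + 11x + 4)·a(x) ≡ 3 (mod f). Multiplying by 3^(-1) ≡ 6 in F_17 gives a(x)^(-1) ≡ 6·(7x^3 + 9x^2 + 11x + 4) ≡ 8x^3 + 3x^2 + 15x + 7 (mod f). Check: (7x^3 + 15x^2 + 11x + 12)·(8x^3 + 3x^2 + 15x + 7) = 5x^6 + 5x^5 + 12x^3 + 2x + 16 ≡ 1 (mod x^4 + 14x^3 + 7x^2 + 3x + 4).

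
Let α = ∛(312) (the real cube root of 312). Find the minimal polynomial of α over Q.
m_α(x) = x^3 - 312

α satisfies α^3 = 312, so x^3 - 312 annihilates α. By the rational root test, a rational root p/q (in lowest terms) of x^3 - 312 would satisfy p^3 = 312 q^3, forcing q = 1 and p^3 = 312; but 312 is not a perfect cube, contradiction. A monic cubic over Q with no rational root is irreducible (any nontrivial factorization would include a linear factor). Hence x^3 - 312 is the minimal polynomial of α, and in particular [Q(α):Q] = 3.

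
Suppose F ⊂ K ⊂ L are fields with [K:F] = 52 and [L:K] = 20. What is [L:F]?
[L:F] = 1040

The tower law says that for any tower of field extensions F ⊂ K ⊂ L with finite degrees, [L:F] = [L:K] · [K:F]. Here this gives [L:F] = 20 · 52 = 1040.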